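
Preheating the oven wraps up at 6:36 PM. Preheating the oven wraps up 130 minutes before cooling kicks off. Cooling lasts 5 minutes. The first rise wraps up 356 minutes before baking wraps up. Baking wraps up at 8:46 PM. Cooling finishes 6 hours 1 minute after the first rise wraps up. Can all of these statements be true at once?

The first rise ends at 8:46 PM − 356 min = 2:50 PM.
Cooling ends at 2:50 PM + 361 min = 8:51 PM.
Cooling starts at 8:51 PM − 5 min = 8:46 PM.
Preheating the oven ends at 8:46 PM − 130 min = 6:36 PM.
That matches the stated 6:36 PM, so the schedule is consistent.

Yes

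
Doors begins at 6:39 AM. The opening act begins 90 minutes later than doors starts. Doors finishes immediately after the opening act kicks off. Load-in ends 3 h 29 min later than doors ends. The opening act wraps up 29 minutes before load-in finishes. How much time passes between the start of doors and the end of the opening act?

4 h 30 min

The opening act starts at 6:39 AM + 90 min = 8:09 AM.
So doors ends at 8:09 AM.
Load-in ends at 8:09 AM + 209 min = 11:38 AM.
The opening act ends at 11:38 AM − 29 min = 11:09 AM.
From 6:39 AM to 11:09 AM is 4 h 30 min.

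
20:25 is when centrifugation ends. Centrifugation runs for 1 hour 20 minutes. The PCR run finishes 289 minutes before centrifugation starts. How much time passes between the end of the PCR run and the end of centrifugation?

Centrifugation starts at 20:25 − 80 min = 19:05.
The PCR run ends at 19:05 − 289 min = 14:16.
From 14:16 to 20:25 is 6 hours 9 minutes.

6 hours 9 minutes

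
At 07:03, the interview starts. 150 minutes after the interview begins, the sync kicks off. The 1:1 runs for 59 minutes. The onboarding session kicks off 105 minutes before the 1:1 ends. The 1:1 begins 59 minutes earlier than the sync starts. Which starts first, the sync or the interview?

The sync starts at 07:03 + 150 min = 09:33.
The sync starts at 09:33 and the interview starts at 07:03, so the interview is first.

the interview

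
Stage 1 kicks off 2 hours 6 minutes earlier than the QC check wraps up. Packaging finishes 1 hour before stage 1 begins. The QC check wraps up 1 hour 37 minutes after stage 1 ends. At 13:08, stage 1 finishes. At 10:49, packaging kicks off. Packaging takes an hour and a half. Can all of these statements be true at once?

The QC check ends at 13:08 + 97 min = 14:45.
Stage 1 starts at 14:45 − 126 min = 12:39.
Packaging ends at 12:39 − 60 min = 11:39.
Packaging starts at 11:39 − 90 min = 10:09.
But packaging is also said to start at 10:49 — a 40-minute conflict.

No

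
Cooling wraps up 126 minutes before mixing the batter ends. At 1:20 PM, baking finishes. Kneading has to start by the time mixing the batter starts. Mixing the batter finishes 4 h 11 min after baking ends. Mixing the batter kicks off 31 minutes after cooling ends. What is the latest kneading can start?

3:56 PM

Mixing the batter ends at 1:20 PM + 251 min = 5:31 PM.
Cooling ends at 5:31 PM − 126 min = 3:25 PM.
Mixing the batter starts at 3:25 PM + 31 min = 3:56 PM.
Kneading is bounded by mixing the batter, so the latest it can start is 3:56 PM.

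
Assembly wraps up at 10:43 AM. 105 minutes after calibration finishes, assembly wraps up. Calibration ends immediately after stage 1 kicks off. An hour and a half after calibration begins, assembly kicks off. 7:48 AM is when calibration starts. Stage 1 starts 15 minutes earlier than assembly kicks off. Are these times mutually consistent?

No

Assembly starts at 7:48 AM + 90 min = 9:18 AM.
Stage 1 starts at 9:18 AM − 15 min = 9:03 AM.
So calibration ends at 9:03 AM.
Assembly ends at 9:03 AM + 105 min = 10:48 AM.
But assembly is also said to end at 10:43 AM — a 5-minute conflict.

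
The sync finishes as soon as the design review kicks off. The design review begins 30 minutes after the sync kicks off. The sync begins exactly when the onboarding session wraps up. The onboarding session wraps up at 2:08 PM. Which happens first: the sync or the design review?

The sync starts at 2:08 PM.
The design review starts at 2:08 PM + 30 min = 2:38 PM.
The sync starts at 2:08 PM and the design review starts at 2:38 PM, so the sync is first.

the sync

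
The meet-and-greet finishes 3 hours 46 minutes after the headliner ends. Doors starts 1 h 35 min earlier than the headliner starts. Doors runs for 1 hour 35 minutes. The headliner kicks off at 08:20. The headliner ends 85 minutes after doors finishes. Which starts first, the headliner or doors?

Doors starts at 08:20 − 95 min = 06:45.
The headliner starts at 08:20 and doors starts at 06:45, so doors is first.

doors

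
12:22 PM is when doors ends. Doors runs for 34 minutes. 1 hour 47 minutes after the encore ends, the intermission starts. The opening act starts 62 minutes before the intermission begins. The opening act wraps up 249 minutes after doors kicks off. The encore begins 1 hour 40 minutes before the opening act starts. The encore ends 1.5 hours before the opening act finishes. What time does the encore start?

Doors starts at 12:22 PM − 34 min = 11:48 AM.
The opening act ends at 11:48 AM + 249 min = 3:57 PM.
The encore ends at 3:57 PM − 90 min = 2:27 PM.
The intermission starts at 2:27 PM + 107 min = 4:14 PM.
The opening act starts at 4:14 PM − 62 min = 3:12 PM.
The encore starts at 3:12 PM − 100 min = 1:32 PM.

1:32 PM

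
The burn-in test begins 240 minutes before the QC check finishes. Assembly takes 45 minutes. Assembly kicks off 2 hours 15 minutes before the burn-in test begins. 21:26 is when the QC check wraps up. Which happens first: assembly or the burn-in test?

The burn-in test starts at 21:26 − 240 min = 17:26.
Assembly starts at 17:26 − 135 min = 15:11.
Assembly starts at 15:11 and the burn-in test starts at 17:26, so assembly is first.

assembly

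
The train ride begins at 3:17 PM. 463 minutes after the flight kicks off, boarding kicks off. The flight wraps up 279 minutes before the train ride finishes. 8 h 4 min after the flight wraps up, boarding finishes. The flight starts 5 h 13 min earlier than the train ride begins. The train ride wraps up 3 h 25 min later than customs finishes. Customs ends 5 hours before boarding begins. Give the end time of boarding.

7:37 PM

The flight starts at 3:17 PM − 313 min = 10:04 AM.
Boarding starts at 10:04 AM + 463 min = 5:47 PM.
Customs ends at 5:47 PM − 300 min = 12:47 PM.
The train ride ends at 12:47 PM + 205 min = 4:12 PM.
The flight ends at 4:12 PM − 279 min = 11:33 AM.
Boarding ends at 11:33 AM + 484 min = 7:37 PM.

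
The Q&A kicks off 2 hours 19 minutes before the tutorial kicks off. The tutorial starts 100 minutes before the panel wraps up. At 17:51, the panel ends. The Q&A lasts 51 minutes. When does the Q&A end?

The tutorial starts at 17:51 − 100 min = 16:11.
The Q&A starts at 16:11 − 139 min = 13:52.
The Q&A ends at 13:52 + 51 min = 14:43.

14:43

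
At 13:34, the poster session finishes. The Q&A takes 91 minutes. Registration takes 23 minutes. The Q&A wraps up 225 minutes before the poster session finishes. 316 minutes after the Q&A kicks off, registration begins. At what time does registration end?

13:57

The Q&A ends at 13:34 − 225 min = 09:49.
The Q&A starts at 09:49 − 91 min = 08:18.
Registration starts at 08:18 + 316 min = 13:34.
Registration ends at 13:34 + 23 min = 13:57.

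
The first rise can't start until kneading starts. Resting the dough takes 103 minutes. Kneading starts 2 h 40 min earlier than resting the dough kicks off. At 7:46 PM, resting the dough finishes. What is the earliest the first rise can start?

3:23 PM

Resting the dough starts at 7:46 PM − 103 min = 6:03 PM.
Kneading starts at 6:03 PM − 160 min = 3:23 PM.
The first rise is bounded by kneading, so the earliest it can start is 3:23 PM.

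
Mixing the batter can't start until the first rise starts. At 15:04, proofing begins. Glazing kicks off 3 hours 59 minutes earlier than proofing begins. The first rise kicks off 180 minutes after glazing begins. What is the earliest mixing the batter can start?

14:05

Glazing starts at 15:04 − 239 min = 11:05.
The first rise starts at 11:05 + 180 min = 14:05.
Mixing the batter is bounded by the first rise, so the earliest it can start is 14:05.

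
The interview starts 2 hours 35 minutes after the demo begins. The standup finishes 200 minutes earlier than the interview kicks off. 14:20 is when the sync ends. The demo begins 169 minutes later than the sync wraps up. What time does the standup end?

16:24

The demo starts at 14:20 + 169 min = 17:09.
The interview starts at 17:09 + 155 min = 19:44.
The standup ends at 19:44 − 200 min = 16:24.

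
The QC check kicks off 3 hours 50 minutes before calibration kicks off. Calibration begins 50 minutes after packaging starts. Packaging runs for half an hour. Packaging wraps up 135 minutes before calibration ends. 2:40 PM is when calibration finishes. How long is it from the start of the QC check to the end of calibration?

345 minutes

Packaging ends at 2:40 PM − 135 min = 12:25 PM.
Packaging starts at 12:25 PM − 30 min = 11:55 AM.
Calibration starts at 11:55 AM + 50 min = 12:45 PM.
The QC check starts at 12:45 PM − 230 min = 8:55 AM.
From 8:55 AM to 2:40 PM is 345 minutes.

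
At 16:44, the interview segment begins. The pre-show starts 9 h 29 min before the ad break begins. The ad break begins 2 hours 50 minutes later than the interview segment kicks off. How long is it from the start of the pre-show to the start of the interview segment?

The ad break starts at 16:44 + 170 min = 19:34.
The pre-show starts at 19:34 − 569 min = 10:05.
From 10:05 to 16:44 is 399 minutes.

399 minutes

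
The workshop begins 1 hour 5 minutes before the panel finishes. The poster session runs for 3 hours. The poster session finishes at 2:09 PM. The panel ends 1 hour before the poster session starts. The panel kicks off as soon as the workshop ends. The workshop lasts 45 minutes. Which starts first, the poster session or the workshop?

The poster session starts at 2:09 PM − 180 min = 11:09 AM.
The panel ends at 11:09 AM − 60 min = 10:09 AM.
The workshop starts at 10:09 AM − 65 min = 9:04 AM.
The poster session starts at 11:09 AM and the workshop starts at 9:04 AM, so the workshop is first.

the workshop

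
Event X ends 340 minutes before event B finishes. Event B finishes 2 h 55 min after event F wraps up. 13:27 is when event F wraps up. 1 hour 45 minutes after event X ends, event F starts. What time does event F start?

12:27

Event B ends at 13:27 + 175 min = 16:22.
Event X ends at 16:22 − 340 min = 10:42.
Event F starts at 10:42 + 105 min = 12:27.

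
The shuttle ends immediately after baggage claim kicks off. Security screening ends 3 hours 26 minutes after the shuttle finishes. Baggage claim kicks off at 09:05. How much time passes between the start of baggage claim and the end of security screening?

3 h 26 min

The shuttle ends at 09:05.
Security screening ends at 09:05 + 206 min = 12:31.
From 09:05 to 12:31 is 3 h 26 min.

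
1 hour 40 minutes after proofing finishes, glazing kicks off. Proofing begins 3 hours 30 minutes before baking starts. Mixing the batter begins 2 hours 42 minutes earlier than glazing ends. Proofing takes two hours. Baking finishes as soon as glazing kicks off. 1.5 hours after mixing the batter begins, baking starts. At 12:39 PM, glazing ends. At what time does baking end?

Mixing the batter starts at 12:39 PM − 162 min = 9:57 AM.
Baking starts at 9:57 AM + 90 min = 11:27 AM.
Proofing starts at 11:27 AM − 210 min = 7:57 AM.
Proofing ends at 7:57 AM + 120 min = 9:57 AM.
Glazing starts at 9:57 AM + 100 min = 11:37 AM.
So baking ends at 11:37 AM.

11:37 AM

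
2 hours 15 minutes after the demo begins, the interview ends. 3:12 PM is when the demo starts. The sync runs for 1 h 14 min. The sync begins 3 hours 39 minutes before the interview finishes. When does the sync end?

The interview ends at 3:12 PM + 135 min = 5:27 PM.
The sync starts at 5:27 PM − 219 min = 1:48 PM.
The sync ends at 1:48 PM + 74 min = 3:02 PM.

3:02 PM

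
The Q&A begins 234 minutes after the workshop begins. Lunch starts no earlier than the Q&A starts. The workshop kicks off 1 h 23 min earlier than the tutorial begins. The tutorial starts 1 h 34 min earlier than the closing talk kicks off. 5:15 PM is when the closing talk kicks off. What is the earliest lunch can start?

The tutorial starts at 5:15 PM − 94 min = 3:41 PM.
The workshop starts at 3:41 PM − 83 min = 2:18 PM.
The Q&A starts at 2:18 PM + 234 min = 6:12 PM.
Lunch is bounded by the Q&A, so the earliest it can start is 6:12 PM.

6:12 PM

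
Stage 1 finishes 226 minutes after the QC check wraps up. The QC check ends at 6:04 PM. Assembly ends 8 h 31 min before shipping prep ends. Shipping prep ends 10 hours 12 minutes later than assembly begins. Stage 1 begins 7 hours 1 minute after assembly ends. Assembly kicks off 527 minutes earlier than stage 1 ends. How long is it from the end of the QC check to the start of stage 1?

3 hours 41 minutes

Stage 1 ends at 6:04 PM + 226 min = 9:50 PM.
Assembly starts at 9:50 PM − 527 min = 1:03 PM.
Shipping prep ends at 1:03 PM + 612 min = 11:15 PM.
Assembly ends at 11:15 PM − 511 min = 2:44 PM.
Stage 1 starts at 2:44 PM + 421 min = 9:45 PM.
From 6:04 PM to 9:45 PM is 3 hours 41 minutes.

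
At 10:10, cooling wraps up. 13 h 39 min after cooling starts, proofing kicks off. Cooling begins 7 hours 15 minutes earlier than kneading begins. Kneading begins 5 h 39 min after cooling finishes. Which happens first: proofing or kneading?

Kneading starts at 10:10 + 339 min = 15:49.
Cooling starts at 15:49 − 435 min = 08:34.
Proofing starts at 08:34 + 819 min = 22:13.
Proofing starts at 22:13 and kneading starts at 15:49, so kneading is first.

kneading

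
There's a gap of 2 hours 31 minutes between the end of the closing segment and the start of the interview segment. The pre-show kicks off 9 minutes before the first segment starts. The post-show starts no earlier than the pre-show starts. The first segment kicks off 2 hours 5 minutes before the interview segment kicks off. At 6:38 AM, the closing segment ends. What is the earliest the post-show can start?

6:55 AM

The interview segment starts at 6:38 AM + 151 min = 9:09 AM.
The first segment starts at 9:09 AM − 125 min = 7:04 AM.
The pre-show starts at 7:04 AM − 9 min = 6:55 AM.
The post-show is bounded by the pre-show, so the earliest it can start is 6:55 AM.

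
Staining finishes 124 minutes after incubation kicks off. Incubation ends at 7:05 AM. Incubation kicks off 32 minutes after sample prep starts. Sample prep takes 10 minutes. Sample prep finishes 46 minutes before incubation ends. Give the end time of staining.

8:45 AM

Sample prep ends at 7:05 AM − 46 min = 6:19 AM.
Sample prep starts at 6:19 AM − 10 min = 6:09 AM.
Incubation starts at 6:09 AM + 32 min = 6:41 AM.
Staining ends at 6:41 AM + 124 min = 8:45 AM.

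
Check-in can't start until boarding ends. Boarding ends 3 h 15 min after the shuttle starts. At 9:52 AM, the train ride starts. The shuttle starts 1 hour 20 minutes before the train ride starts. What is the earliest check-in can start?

11:47 AM

The shuttle starts at 9:52 AM − 80 min = 8:32 AM.
Boarding ends at 8:32 AM + 195 min = 11:47 AM.
Check-in is bounded by boarding, so the earliest it can start is 11:47 AM.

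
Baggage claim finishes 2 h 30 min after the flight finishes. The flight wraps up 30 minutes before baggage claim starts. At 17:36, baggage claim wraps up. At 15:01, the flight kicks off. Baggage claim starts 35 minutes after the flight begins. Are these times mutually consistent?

Yes

Baggage claim starts at 15:01 + 35 min = 15:36.
The flight ends at 15:36 − 30 min = 15:06.
Baggage claim ends at 15:06 + 150 min = 17:36.
That matches the stated 17:36, so the schedule is consistent.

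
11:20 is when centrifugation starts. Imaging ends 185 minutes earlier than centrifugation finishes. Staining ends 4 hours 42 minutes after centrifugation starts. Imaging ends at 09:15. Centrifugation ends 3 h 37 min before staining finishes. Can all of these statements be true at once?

No

Staining ends at 11:20 + 282 min = 16:02.
Centrifugation ends at 16:02 − 217 min = 12:25.
Imaging ends at 12:25 − 185 min = 09:20.
But imaging is also said to end at 09:15 — a 5-minute conflict.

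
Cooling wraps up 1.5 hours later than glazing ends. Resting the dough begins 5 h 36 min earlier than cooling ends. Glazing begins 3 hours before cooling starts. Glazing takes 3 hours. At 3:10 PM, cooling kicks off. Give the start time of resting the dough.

11:04 AM

Glazing starts at 3:10 PM − 180 min = 12:10 PM.
Glazing ends at 12:10 PM + 180 min = 3:10 PM.
Cooling ends at 3:10 PM + 90 min = 4:40 PM.
Resting the dough starts at 4:40 PM − 336 min = 11:04 AM.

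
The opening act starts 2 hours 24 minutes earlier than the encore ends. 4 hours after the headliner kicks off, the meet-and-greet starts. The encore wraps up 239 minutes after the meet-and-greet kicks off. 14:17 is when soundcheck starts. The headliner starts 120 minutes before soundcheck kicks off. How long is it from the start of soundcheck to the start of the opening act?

3 hours 35 minutes

The headliner starts at 14:17 − 120 min = 12:17.
The meet-and-greet starts at 12:17 + 240 min = 16:17.
The encore ends at 16:17 + 239 min = 20:16.
The opening act starts at 20:16 − 144 min = 17:52.
From 14:17 to 17:52 is 3 hours 35 minutes.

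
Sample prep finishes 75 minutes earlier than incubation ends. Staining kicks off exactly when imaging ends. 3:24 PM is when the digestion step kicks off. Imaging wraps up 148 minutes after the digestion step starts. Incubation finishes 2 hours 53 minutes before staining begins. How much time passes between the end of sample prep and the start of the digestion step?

Imaging ends at 3:24 PM + 148 min = 5:52 PM.
So staining starts at 5:52 PM.
Incubation ends at 5:52 PM − 173 min = 2:59 PM.
Sample prep ends at 2:59 PM − 75 min = 1:44 PM.
From 1:44 PM to 3:24 PM is 1 h 40 min.

1 h 40 min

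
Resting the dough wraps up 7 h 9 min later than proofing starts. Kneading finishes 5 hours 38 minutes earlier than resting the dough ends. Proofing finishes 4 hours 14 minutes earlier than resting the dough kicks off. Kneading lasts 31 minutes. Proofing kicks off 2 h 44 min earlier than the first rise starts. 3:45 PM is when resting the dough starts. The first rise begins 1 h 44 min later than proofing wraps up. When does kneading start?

Proofing ends at 3:45 PM − 254 min = 11:31 AM.
The first rise starts at 11:31 AM + 104 min = 1:15 PM.
Proofing starts at 1:15 PM − 164 min = 10:31 AM.
Resting the dough ends at 10:31 AM + 429 min = 5:40 PM.
Kneading ends at 5:40 PM − 338 min = 12:02 PM.
Kneading starts at 12:02 PM − 31 min = 11:31 AM.

11:31 AM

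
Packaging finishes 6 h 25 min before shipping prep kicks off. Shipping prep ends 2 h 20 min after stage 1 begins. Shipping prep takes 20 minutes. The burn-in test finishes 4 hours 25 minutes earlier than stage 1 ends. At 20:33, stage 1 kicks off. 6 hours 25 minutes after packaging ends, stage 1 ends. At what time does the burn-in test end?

Shipping prep ends at 20:33 + 140 min = 22:53.
Shipping prep starts at 22:53 − 20 min = 22:33.
Packaging ends at 22:33 − 385 min = 16:08.
Stage 1 ends at 16:08 + 385 min = 22:33.
The burn-in test ends at 22:33 − 265 min = 18:08.

18:08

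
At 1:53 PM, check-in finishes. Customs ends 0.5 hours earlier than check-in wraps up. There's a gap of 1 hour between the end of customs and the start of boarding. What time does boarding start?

2:23 PM

Customs ends at 1:53 PM − 30 min = 1:23 PM.
Boarding starts at 1:23 PM + 60 min = 2:23 PM.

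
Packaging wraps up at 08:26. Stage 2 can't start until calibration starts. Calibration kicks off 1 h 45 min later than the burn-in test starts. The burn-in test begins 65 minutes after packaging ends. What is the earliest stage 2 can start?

11:16

The burn-in test starts at 08:26 + 65 min = 09:31.
Calibration starts at 09:31 + 105 min = 11:16.
Stage 2 is bounded by calibration, so the earliest it can start is 11:16.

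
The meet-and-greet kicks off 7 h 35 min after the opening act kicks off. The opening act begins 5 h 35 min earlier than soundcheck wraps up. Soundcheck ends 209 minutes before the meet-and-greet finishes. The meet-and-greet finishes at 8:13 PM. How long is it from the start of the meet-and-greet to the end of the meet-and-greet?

Soundcheck ends at 8:13 PM − 209 min = 4:44 PM.
The opening act starts at 4:44 PM − 335 min = 11:09 AM.
The meet-and-greet starts at 11:09 AM + 455 min = 6:44 PM.
From 6:44 PM to 8:13 PM is 1 h 29 min.

1 h 29 min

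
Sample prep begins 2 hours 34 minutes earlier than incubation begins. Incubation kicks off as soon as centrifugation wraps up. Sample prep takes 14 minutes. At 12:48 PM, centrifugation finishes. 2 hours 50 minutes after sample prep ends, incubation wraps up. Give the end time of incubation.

Incubation starts at 12:48 PM.
Sample prep starts at 12:48 PM − 154 min = 10:14 AM.
Sample prep ends at 10:14 AM + 14 min = 10:28 AM.
Incubation ends at 10:28 AM + 170 min = 1:18 PM.

1:18 PM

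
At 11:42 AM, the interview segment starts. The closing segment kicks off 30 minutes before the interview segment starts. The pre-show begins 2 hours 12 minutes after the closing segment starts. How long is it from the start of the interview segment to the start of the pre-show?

1 hour 42 minutes

The closing segment starts at 11:42 AM − 30 min = 11:12 AM.
The pre-show starts at 11:12 AM + 132 min = 1:24 PM.
From 11:42 AM to 1:24 PM is 1 hour 42 minutes.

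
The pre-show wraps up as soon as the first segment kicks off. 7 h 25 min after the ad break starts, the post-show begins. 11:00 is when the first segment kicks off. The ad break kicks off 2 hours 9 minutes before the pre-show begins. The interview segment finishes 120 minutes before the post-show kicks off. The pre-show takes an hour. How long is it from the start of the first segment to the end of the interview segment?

The pre-show ends at 11:00.
The pre-show starts at 11:00 − 60 min = 10:00.
The ad break starts at 10:00 − 129 min = 07:51.
The post-show starts at 07:51 + 445 min = 15:16.
The interview segment ends at 15:16 − 120 min = 13:16.
From 11:00 to 13:16 is 2 h 16 min.

2 h 16 min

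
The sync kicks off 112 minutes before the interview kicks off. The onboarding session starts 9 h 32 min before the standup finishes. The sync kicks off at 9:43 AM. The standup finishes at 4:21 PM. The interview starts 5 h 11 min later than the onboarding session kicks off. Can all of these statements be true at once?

The onboarding session starts at 4:21 PM − 572 min = 6:49 AM.
The interview starts at 6:49 AM + 311 min = 12:00 PM.
The sync starts at 12:00 PM − 112 min = 10:08 AM.
But the sync is also said to start at 9:43 AM — a 25-minute conflict.

No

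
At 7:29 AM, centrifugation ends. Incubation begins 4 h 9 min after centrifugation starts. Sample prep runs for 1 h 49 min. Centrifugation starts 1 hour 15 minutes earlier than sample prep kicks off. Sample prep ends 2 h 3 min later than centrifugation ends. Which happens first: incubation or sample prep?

sample prep

Sample prep ends at 7:29 AM + 123 min = 9:32 AM.
Sample prep starts at 9:32 AM − 109 min = 7:43 AM.
Centrifugation starts at 7:43 AM − 75 min = 6:28 AM.
Incubation starts at 6:28 AM + 249 min = 10:37 AM.
Incubation starts at 10:37 AM and sample prep starts at 7:43 AM, so sample prep is first.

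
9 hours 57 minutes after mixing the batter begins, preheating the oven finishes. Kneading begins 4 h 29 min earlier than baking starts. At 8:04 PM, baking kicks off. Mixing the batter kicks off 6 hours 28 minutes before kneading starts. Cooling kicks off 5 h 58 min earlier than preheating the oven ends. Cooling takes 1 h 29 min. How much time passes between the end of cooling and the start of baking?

Kneading starts at 8:04 PM − 269 min = 3:35 PM.
Mixing the batter starts at 3:35 PM − 388 min = 9:07 AM.
Preheating the oven ends at 9:07 AM + 597 min = 7:04 PM.
Cooling starts at 7:04 PM − 358 min = 1:06 PM.
Cooling ends at 1:06 PM + 89 min = 2:35 PM.
From 2:35 PM to 8:04 PM is 5 h 29 min.

5 h 29 min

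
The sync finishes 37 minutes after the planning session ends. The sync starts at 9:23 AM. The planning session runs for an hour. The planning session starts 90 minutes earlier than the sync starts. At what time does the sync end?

9:30 AM

The planning session starts at 9:23 AM − 90 min = 7:53 AM.
The planning session ends at 7:53 AM + 60 min = 8:53 AM.
The sync ends at 8:53 AM + 37 min = 9:30 AM.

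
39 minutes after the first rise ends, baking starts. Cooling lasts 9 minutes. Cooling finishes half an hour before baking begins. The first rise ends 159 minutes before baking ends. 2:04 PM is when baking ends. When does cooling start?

The first rise ends at 2:04 PM − 159 min = 11:25 AM.
Baking starts at 11:25 AM + 39 min = 12:04 PM.
Cooling ends at 12:04 PM − 30 min = 11:34 AM.
Cooling starts at 11:34 AM − 9 min = 11:25 AM.

11:25 AM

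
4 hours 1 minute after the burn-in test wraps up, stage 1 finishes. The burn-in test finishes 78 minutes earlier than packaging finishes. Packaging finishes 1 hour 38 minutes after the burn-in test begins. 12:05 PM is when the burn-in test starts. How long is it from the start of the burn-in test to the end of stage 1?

Packaging ends at 12:05 PM + 98 min = 1:43 PM.
The burn-in test ends at 1:43 PM − 78 min = 12:25 PM.
Stage 1 ends at 12:25 PM + 241 min = 4:26 PM.
From 12:05 PM to 4:26 PM is 4 h 21 min.

4 h 21 min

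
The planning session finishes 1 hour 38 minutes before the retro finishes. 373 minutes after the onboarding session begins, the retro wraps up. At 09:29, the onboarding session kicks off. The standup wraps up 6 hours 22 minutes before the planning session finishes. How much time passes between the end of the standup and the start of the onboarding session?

The retro ends at 09:29 + 373 min = 15:42.
The planning session ends at 15:42 − 98 min = 14:04.
The standup ends at 14:04 − 382 min = 07:42.
From 07:42 to 09:29 is 1 h 47 min.

1 h 47 min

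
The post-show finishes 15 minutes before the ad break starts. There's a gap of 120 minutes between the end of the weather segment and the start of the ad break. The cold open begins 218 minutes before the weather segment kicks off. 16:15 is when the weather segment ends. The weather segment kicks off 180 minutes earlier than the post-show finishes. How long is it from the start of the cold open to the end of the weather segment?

The ad break starts at 16:15 + 120 min = 18:15.
The post-show ends at 18:15 − 15 min = 18:00.
The weather segment starts at 18:00 − 180 min = 15:00.
The cold open starts at 15:00 − 218 min = 11:22.
From 11:22 to 16:15 is 4 hours 53 minutes.

4 hours 53 minutes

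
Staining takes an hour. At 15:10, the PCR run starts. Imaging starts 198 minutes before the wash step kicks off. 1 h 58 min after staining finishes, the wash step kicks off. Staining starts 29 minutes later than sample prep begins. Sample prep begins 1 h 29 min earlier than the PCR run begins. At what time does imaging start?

13:50

Sample prep starts at 15:10 − 89 min = 13:41.
Staining starts at 13:41 + 29 min = 14:10.
Staining ends at 14:10 + 60 min = 15:10.
The wash step starts at 15:10 + 118 min = 17:08.
Imaging starts at 17:08 − 198 min = 13:50.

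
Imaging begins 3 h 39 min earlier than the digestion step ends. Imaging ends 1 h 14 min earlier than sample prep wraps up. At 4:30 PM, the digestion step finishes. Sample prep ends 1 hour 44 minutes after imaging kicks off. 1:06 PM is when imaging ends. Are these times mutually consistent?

Imaging starts at 4:30 PM − 219 min = 12:51 PM.
Sample prep ends at 12:51 PM + 104 min = 2:35 PM.
Imaging ends at 2:35 PM − 74 min = 1:21 PM.
But imaging is also said to end at 1:06 PM — a 15-minute conflict.

No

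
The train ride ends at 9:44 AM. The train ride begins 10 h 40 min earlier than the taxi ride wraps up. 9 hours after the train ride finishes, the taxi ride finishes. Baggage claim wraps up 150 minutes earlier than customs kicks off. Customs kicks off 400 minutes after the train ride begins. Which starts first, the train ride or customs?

the train ride

The taxi ride ends at 9:44 AM + 540 min = 6:44 PM.
The train ride starts at 6:44 PM − 640 min = 8:04 AM.
Customs starts at 8:04 AM + 400 min = 2:44 PM.
The train ride starts at 8:04 AM and customs starts at 2:44 PM, so the train ride is first.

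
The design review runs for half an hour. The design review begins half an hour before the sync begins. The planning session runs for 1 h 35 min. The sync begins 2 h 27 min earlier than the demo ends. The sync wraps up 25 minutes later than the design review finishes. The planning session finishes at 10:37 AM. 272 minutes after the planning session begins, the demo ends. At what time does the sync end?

11:32 AM

The planning session starts at 10:37 AM − 95 min = 9:02 AM.
The demo ends at 9:02 AM + 272 min = 1:34 PM.
The sync starts at 1:34 PM − 147 min = 11:07 AM.
The design review starts at 11:07 AM − 30 min = 10:37 AM.
The design review ends at 10:37 AM + 30 min = 11:07 AM.
The sync ends at 11:07 AM + 25 min = 11:32 AM.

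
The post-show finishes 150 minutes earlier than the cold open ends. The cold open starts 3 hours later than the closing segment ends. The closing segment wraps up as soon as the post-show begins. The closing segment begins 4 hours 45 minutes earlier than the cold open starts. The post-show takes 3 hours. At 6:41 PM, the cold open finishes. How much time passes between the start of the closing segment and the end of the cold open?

7 hours 15 minutes

The post-show ends at 6:41 PM − 150 min = 4:11 PM.
The post-show starts at 4:11 PM − 180 min = 1:11 PM.
So the closing segment ends at 1:11 PM.
The cold open starts at 1:11 PM + 180 min = 4:11 PM.
The closing segment starts at 4:11 PM − 285 min = 11:26 AM.
From 11:26 AM to 6:41 PM is 7 hours 15 minutes.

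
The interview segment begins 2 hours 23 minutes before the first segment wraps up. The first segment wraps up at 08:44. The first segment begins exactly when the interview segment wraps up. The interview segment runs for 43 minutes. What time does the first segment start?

07:04

The interview segment starts at 08:44 − 143 min = 06:21.
The interview segment ends at 06:21 + 43 min = 07:04.
So the first segment starts at 07:04.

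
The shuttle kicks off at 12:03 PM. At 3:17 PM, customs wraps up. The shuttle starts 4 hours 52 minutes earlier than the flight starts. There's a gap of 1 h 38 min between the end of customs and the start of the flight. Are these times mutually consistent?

Yes

The flight starts at 3:17 PM + 98 min = 4:55 PM.
The shuttle starts at 4:55 PM − 292 min = 12:03 PM.
That matches the stated 12:03 PM, so the schedule is consistent.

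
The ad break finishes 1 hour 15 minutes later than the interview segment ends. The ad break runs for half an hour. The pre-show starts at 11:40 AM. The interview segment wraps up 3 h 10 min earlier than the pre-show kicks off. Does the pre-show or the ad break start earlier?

the ad break

The interview segment ends at 11:40 AM − 190 min = 8:30 AM.
The ad break ends at 8:30 AM + 75 min = 9:45 AM.
The ad break starts at 9:45 AM − 30 min = 9:15 AM.
The pre-show starts at 11:40 AM and the ad break starts at 9:15 AM, so the ad break is first.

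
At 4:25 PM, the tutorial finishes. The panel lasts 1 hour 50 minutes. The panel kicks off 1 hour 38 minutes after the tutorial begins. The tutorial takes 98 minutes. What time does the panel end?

6:15 PM

The tutorial starts at 4:25 PM − 98 min = 2:47 PM.
The panel starts at 2:47 PM + 98 min = 4:25 PM.
The panel ends at 4:25 PM + 110 min = 6:15 PM.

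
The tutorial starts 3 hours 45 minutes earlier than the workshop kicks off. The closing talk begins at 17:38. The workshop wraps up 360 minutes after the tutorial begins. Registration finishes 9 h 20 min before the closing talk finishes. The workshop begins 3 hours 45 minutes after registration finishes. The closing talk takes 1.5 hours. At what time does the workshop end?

The closing talk ends at 17:38 + 90 min = 19:08.
Registration ends at 19:08 − 560 min = 09:48.
The workshop starts at 09:48 + 225 min = 13:33.
The tutorial starts at 13:33 − 225 min = 09:48.
The workshop ends at 09:48 + 360 min = 15:48.

15:48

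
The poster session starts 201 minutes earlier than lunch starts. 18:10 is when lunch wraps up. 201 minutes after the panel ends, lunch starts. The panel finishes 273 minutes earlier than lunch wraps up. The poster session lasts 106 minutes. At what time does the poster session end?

The panel ends at 18:10 − 273 min = 13:37.
Lunch starts at 13:37 + 201 min = 16:58.
The poster session starts at 16:58 − 201 min = 13:37.
The poster session ends at 13:37 + 106 min = 15:23.

15:23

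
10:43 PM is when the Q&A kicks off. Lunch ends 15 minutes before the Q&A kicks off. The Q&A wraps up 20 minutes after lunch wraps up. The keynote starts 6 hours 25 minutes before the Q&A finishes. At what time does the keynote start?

Lunch ends at 10:43 PM − 15 min = 10:28 PM.
The Q&A ends at 10:28 PM + 20 min = 10:48 PM.
The keynote starts at 10:48 PM − 385 min = 4:23 PM.

4:23 PM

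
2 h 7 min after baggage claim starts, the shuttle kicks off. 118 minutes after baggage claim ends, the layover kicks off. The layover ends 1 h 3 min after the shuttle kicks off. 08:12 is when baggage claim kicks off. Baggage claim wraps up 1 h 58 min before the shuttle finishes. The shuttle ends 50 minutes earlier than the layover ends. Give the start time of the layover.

The shuttle starts at 08:12 + 127 min = 10:19.
The layover ends at 10:19 + 63 min = 11:22.
The shuttle ends at 11:22 − 50 min = 10:32.
Baggage claim ends at 10:32 − 118 min = 08:34.
The layover starts at 08:34 + 118 min = 10:32.

10:32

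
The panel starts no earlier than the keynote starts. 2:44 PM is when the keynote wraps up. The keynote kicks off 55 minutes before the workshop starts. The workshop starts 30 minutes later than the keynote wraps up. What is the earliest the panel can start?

2:19 PM

The workshop starts at 2:44 PM + 30 min = 3:14 PM.
The keynote starts at 3:14 PM − 55 min = 2:19 PM.
The panel is bounded by the keynote, so the earliest it can start is 2:19 PM.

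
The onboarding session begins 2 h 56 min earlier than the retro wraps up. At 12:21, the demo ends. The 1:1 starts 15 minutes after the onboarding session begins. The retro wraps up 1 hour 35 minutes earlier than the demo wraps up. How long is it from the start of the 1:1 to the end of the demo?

The retro ends at 12:21 − 95 min = 10:46.
The onboarding session starts at 10:46 − 176 min = 07:50.
The 1:1 starts at 07:50 + 15 min = 08:05.
From 08:05 to 12:21 is 4 hours 16 minutes.

4 hours 16 minutes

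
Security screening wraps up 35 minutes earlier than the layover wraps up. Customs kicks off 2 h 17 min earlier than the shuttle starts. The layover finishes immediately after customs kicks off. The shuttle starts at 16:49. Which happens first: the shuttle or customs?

customs

Customs starts at 16:49 − 137 min = 14:32.
The shuttle starts at 16:49 and customs starts at 14:32, so customs is first.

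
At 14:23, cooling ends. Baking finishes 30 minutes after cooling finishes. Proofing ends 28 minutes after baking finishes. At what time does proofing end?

15:21

Baking ends at 14:23 + 30 min = 14:53.
Proofing ends at 14:53 + 28 min = 15:21.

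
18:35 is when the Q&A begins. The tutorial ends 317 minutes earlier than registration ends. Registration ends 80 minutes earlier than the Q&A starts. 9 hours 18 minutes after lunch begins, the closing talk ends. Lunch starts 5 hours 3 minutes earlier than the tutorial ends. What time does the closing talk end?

Registration ends at 18:35 − 80 min = 17:15.
The tutorial ends at 17:15 − 317 min = 11:58.
Lunch starts at 11:58 − 303 min = 06:55.
The closing talk ends at 06:55 + 558 min = 16:13.

16:13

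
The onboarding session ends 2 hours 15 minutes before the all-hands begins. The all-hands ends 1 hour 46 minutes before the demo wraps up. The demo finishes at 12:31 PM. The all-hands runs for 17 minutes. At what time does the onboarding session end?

8:13 AM

The all-hands ends at 12:31 PM − 106 min = 10:45 AM.
The all-hands starts at 10:45 AM − 17 min = 10:28 AM.
The onboarding session ends at 10:28 AM − 135 min = 8:13 AM.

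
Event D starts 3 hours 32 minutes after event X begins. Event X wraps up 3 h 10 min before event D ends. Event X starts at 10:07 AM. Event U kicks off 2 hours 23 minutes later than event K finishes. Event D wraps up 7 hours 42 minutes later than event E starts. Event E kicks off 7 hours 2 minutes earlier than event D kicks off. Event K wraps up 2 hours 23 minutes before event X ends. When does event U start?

Event D starts at 10:07 AM + 212 min = 1:39 PM.
Event E starts at 1:39 PM − 422 min = 6:37 AM.
Event D ends at 6:37 AM + 462 min = 2:19 PM.
Event X ends at 2:19 PM − 190 min = 11:09 AM.
Event K ends at 11:09 AM − 143 min = 8:46 AM.
Event U starts at 8:46 AM + 143 min = 11:09 AM.

11:09 AM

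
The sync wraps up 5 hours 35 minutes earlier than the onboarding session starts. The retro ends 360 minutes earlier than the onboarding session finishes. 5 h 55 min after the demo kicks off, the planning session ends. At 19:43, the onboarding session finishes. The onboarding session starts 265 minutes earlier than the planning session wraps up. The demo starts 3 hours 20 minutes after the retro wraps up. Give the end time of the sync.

12:58

The retro ends at 19:43 − 360 min = 13:43.
The demo starts at 13:43 + 200 min = 17:03.
The planning session ends at 17:03 + 355 min = 22:58.
The onboarding session starts at 22:58 − 265 min = 18:33.
The sync ends at 18:33 − 335 min = 12:58.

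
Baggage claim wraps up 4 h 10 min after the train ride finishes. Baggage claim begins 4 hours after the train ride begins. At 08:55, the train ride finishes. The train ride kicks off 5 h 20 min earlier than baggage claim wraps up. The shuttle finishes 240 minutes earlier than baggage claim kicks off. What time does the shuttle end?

Baggage claim ends at 08:55 + 250 min = 13:05.
The train ride starts at 13:05 − 320 min = 07:45.
Baggage claim starts at 07:45 + 240 min = 11:45.
The shuttle ends at 11:45 − 240 min = 07:45.

07:45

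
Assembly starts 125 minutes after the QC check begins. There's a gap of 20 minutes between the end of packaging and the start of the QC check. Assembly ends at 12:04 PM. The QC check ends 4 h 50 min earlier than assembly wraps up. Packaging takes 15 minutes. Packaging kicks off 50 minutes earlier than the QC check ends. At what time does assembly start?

The QC check ends at 12:04 PM − 290 min = 7:14 AM.
Packaging starts at 7:14 AM − 50 min = 6:24 AM.
Packaging ends at 6:24 AM + 15 min = 6:39 AM.
The QC check starts at 6:39 AM + 20 min = 6:59 AM.
Assembly starts at 6:59 AM + 125 min = 9:04 AM.

9:04 AM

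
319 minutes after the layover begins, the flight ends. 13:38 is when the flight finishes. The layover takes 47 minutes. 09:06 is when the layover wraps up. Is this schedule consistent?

Yes

The layover starts at 09:06 − 47 min = 08:19.
The flight ends at 08:19 + 319 min = 13:38.
That matches the stated 13:38, so the schedule is consistent.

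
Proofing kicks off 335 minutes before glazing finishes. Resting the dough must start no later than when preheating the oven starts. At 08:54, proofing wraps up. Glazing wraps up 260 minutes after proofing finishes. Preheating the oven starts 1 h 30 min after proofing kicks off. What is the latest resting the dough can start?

09:09

Glazing ends at 08:54 + 260 min = 13:14.
Proofing starts at 13:14 − 335 min = 07:39.
Preheating the oven starts at 07:39 + 90 min = 09:09.
Resting the dough is bounded by preheating the oven, so the latest it can start is 09:09.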